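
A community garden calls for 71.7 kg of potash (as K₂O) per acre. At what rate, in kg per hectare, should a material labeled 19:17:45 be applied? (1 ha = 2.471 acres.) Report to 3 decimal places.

393.713 kg of product per hectare

Product per acre = 71.7 / 45% = 159.333 kg.
Convert to per hectare: 159.333 × 2.471 = 393.7127 kg.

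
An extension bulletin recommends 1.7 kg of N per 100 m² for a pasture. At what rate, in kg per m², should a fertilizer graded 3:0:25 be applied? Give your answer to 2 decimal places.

0.57 kg of product per sq m

Product per 100 m² = 1.7 / 3% = 56.6667 kg.
Convert to per m²: 56.6667 × 0.01 = 0.566667 kg.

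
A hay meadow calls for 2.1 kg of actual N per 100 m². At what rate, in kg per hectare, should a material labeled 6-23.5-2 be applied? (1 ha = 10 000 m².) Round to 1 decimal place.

Product per 100 m² = 2.1 / 6% = 35 kg.
Convert to per hectare: 35 × 100 = 3500 kg.

3500.0 kg of product per hectare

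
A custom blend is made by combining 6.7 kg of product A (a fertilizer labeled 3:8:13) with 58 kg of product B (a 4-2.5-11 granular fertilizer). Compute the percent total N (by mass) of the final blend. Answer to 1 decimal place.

Total mass = 6.7 + 58 = 64.7 kg.
N mass = 3%×6.7 + 4%×58 = 2.521 kg.
% N = 2.521 / 64.7 = 3.89645%.

3.9% N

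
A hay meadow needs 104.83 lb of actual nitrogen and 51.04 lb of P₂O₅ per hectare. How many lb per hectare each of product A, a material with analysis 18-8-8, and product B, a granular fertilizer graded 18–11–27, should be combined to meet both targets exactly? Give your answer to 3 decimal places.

With a, b = lb per hectare of product A and product B:
N: 0.18·a + 0.18·b = 104.83
P₂O₅: 0.08·a + 0.11·b = 51.04
From row1: a = (104.83 − 0.18·b) / 0.18.
Into row2: 0.08·(104.83 − 0.18·b)/0.18 + 0.11·b = 51.04 → b = 148.2963, a = 434.0926.

434.093 lb product A, 148.296 lb product B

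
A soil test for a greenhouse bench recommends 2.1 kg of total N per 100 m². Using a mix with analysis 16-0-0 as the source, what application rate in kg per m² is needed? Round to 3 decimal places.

Product per 100 m² = 2.1 / 16% = 13.125 kg.
Convert to per m²: 13.125 × 0.01 = 0.13125 kg.

0.131 kg of product per sq m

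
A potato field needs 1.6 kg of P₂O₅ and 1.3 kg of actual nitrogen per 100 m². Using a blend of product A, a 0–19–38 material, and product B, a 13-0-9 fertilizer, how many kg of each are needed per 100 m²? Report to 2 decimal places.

8.42 kg product A, 10.00 kg product B

Per-100 m² balance (a = product A, b = product B):
P₂O₅: 0.19·a + 0·b = 1.6
N: 0·a + 0.13·b = 1.3
Solving simultaneously: a = 8.42105, b = 10.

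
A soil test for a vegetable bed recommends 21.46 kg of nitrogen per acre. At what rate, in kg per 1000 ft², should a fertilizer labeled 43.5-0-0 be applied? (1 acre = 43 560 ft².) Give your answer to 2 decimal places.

1.13 kg of product per thousand sq ft

Product per acre = 21.46 / 43.5% = 49.3333 kg.
Convert to per 1000 ft²: 49.3333 × 0.0229568 = 1.13254 kg.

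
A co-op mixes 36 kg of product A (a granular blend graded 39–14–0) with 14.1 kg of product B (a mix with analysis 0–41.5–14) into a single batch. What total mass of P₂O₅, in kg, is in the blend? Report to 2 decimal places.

P₂O₅ mass = 14%×36 + 41.5%×14.1 = 10.8915 kg.

10.89 kg P₂O₅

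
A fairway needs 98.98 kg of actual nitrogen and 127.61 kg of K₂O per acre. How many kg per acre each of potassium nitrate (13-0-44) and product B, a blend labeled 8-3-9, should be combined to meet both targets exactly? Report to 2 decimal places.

55.34 kg potassium nitrate, 1147.31 kg product B

With a, b = kg per acre of potassium nitrate and product B:
N: 0.13·a + 0.08·b = 98.98
K₂O: 0.44·a + 0.09·b = 127.61
From row1: a = (98.98 − 0.08·b) / 0.13.
Into row2: 0.44·(98.98 − 0.08·b)/0.13 + 0.09·b = 127.61 → b = 1147.3149, a = 55.3447.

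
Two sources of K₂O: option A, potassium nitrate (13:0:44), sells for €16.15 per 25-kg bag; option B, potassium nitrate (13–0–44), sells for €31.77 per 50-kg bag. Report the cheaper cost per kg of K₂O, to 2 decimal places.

option A: K₂O per bag = 25 × 44% = 11 kg; cost = 16.15 / 11 = €1.4682/kg K₂O.
option B: K₂O per bag = 50 × 44% = 22 kg; cost = 31.77 / 22 = €1.4441/kg K₂O.
option B is cheaper.

€1.44 per kg K₂O (option B)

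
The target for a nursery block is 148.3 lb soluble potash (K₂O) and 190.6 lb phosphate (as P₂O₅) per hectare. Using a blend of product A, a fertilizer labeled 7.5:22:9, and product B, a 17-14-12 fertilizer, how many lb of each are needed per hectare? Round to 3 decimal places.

Per-hectare balance (a = product A, b = product B):
K₂O: 0.09·a + 0.12·b = 148.3
P₂O₅: 0.22·a + 0.14·b = 190.6
Eliminate a: (row1) − 0.09/0.22·(row2) → 0.0627273·b = 70.3273, so b = 1121.1594.
Back-substitute: a = (148.3 − 0.12·1121.1594) / 0.09 = 152.8986.

152.899 lb product A, 1121.159 lb product B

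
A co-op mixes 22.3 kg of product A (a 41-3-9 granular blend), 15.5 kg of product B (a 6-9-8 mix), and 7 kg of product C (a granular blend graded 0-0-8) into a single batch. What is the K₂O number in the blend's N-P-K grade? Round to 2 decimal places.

Total mass = 22.3 + 15.5 + 7 = 44.8 kg.
K₂O mass = 9%×22.3 + 8%×15.5 + 8%×7 = 3.807 kg.
% K₂O = 3.807 / 44.8 = 8.49777%.

8.50% K₂O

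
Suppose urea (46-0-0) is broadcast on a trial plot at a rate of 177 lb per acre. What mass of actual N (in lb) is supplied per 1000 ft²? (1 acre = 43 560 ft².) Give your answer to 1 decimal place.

1.9 lb N per thousand sq ft

nitrogen per acre = 177 × 46% = 81.42 lb.
Convert to per 1000 ft²: 81.42 × 0.0229568 = 1.86915 lb.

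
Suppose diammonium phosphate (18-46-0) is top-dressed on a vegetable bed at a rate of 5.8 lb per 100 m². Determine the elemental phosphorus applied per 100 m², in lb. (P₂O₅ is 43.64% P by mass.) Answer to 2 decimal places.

1.16 lb P per hundred sq m

P₂O₅ per 100 m² = 5.8 × 46% = 2.668 lb.
Elemental P = 2.668 × 0.4364 = 1.16432 lb per 100 m².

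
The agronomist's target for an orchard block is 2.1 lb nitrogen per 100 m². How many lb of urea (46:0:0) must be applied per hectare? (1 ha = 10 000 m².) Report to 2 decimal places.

456.52 lb of product per hectare

Product per 100 m² = 2.1 / 46% = 4.56522 lb.
Convert to per hectare: 4.56522 × 100 = 456.522 lb.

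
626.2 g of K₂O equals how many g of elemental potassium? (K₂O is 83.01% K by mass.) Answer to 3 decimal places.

519.809 g K

K = 626.2 × 0.8301 = 519.8086 g.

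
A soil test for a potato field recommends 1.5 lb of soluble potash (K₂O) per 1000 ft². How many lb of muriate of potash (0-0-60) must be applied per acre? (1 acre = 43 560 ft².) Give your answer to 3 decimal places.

108.900 lb of product per acre

Product per 1000 ft² = 1.5 / 60% = 2.5 lb.
Convert to per acre: 2.5 × 43.56 = 108.9 lb.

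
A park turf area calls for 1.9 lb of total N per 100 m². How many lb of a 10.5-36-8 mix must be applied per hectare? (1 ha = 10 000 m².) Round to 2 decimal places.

Product per 100 m² = 1.9 / 10.5% = 18.0952 lb.
Convert to per hectare: 18.0952 × 100 = 1809.524 lb.

1809.52 lb of product per hectare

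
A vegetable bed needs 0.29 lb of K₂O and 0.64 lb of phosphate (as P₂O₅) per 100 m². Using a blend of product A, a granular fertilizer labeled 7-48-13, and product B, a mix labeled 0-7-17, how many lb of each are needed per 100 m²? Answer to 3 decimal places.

With a, b = lb per 100 m² of product A and product B:
K₂O: 0.13·a + 0.17·b = 0.29
P₂O₅: 0.48·a + 0.07·b = 0.64
Eliminate b: (row1) − 0.17/0.07·(row2) → -1.03571·a = -1.26429, so a = 1.22069.
Then b = (0.64 − 0.48·1.22069) / 0.07 = 0.772414.

1.221 lb product A, 0.772 lb product B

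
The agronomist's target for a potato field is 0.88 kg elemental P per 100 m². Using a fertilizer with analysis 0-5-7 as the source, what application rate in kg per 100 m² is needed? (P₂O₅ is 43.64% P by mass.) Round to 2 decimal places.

40.33 kg of product per hundred sq m

As P₂O₅: 0.88 / 0.4364 = 2.0165 kg per 100 m².
Product per 100 m² = 2.0165 / 5% = 40.32997 kg.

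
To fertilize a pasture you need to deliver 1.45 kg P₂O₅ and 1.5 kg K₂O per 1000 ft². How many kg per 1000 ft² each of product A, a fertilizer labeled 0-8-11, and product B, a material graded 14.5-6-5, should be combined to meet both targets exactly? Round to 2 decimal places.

6.73 kg product A, 15.19 kg product B

With a, b = kg per 1000 ft² of product A and product B:
P₂O₅: 0.08·a + 0.06·b = 1.45
K₂O: 0.11·a + 0.05·b = 1.5
Eliminate b: (row1) − 0.06/0.05·(row2) → -0.052·a = -0.35, so a = 6.73077.
Then b = (1.5 − 0.11·6.73077) / 0.05 = 15.1923.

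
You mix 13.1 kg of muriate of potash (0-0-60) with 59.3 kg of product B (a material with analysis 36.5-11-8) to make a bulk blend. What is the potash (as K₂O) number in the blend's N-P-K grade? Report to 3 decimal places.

17.409% K₂O

Total mass = 13.1 + 59.3 = 72.4 kg.
K₂O mass = 60%×13.1 + 8%×59.3 = 12.604 kg.
% K₂O = 12.604 / 72.4 = 17.4088%.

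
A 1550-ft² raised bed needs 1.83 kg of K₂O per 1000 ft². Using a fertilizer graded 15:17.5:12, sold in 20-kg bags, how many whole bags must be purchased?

2 bags

Product per 1000 ft² = 1.83 / 12% = 15.25 kg.
Total product = 15.25 × 1550 / 1000 = 23.6375 kg.
Bags = ⌈23.6375 / 20⌉ = 2.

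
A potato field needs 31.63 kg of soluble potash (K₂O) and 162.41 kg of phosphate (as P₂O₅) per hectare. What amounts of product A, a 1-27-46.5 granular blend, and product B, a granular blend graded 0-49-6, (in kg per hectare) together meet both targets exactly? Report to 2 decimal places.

With a, b = kg per hectare of product A and product B:
K₂O: 0.465·a + 0.06·b = 31.63
P₂O₅: 0.27·a + 0.49·b = 162.41
From row1: a = (31.63 − 0.06·b) / 0.465.
Into row2: 0.27·(31.63 − 0.06·b)/0.465 + 0.49·b = 162.41 → b = 316.468, a = 27.1869.

27.19 kg product A, 316.47 kg product B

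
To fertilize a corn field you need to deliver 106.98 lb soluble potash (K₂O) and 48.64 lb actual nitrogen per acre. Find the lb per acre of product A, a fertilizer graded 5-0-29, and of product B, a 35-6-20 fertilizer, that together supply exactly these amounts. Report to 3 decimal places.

302.896 lb product A, 95.701 lb product B

Let a = lb of product A, b = lb of product B (per acre).
K₂O: 0.29·a + 0.2·b = 106.98
N: 0.05·a + 0.35·b = 48.64
Solving simultaneously: a = 302.8962, b = 95.7005.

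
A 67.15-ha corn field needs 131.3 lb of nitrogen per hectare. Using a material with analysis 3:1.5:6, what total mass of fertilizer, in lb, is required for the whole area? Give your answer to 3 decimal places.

Product per hectare = 131.3 / 3% = 4376.67 lb.
Total product = 4376.67 × 67.15 = 293893.1667 lb.

293893.167 lb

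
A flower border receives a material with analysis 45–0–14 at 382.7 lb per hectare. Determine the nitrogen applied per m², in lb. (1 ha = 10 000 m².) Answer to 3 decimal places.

0.017 lb N per sq m

nitrogen per hectare = 382.7 × 45% = 172.215 lb.
Convert to per m²: 172.215 × 0.0001 = 0.0172215 lb.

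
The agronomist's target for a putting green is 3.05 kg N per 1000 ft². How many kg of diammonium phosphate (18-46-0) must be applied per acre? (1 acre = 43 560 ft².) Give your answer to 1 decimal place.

Product per 1000 ft² = 3.05 / 18% = 16.9444 kg.
Convert to per acre: 16.9444 × 43.56 = 738.1 kg.

738.1 kg of product per acre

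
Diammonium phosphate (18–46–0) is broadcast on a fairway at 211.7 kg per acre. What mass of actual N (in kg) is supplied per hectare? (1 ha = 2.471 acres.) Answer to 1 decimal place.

nitrogen per acre = 211.7 × 18% = 38.106 kg.
Convert to per hectare: 38.106 × 2.471 = 94.1599 kg.

94.2 kg N per hectare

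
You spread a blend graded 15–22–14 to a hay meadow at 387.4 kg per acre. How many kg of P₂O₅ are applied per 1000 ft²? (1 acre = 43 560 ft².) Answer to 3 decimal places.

1.957 kg P₂O₅ per thousand sq ft

P₂O₅ per acre = 387.4 × 22% = 85.228 kg.
Convert to per 1000 ft²: 85.228 × 0.0229568 = 1.95657 kg.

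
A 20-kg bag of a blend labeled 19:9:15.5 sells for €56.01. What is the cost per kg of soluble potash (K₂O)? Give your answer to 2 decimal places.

K₂O in bag = 20 × 15.5% = 3.1 kg.
Cost per kg K₂O = €56.01 / 3.1 = €18.0677.

€18.07 per kg K₂O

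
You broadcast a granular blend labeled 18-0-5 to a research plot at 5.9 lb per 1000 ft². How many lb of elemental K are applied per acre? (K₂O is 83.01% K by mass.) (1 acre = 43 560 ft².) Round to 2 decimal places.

10.67 lb K per acre

K₂O per 1000 ft² = 5.9 × 5% = 0.295 lb.
Elemental K = 0.295 × 0.8301 = 0.244879 lb per 1000 ft².
Convert to per acre: 0.244879 × 43.56 = 10.667 lb.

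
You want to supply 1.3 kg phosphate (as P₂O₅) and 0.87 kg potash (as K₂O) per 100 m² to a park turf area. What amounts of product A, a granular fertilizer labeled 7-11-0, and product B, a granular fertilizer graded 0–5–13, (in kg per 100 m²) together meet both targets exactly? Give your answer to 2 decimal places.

Let a = kg of product A, b = kg of product B (per 100 m²).
P₂O₅: 0.11·a + 0.05·b = 1.3
K₂O: 0·a + 0.13·b = 0.87
Solving simultaneously: a = 8.77622, b = 6.69231.

8.78 kg product A, 6.69 kg product B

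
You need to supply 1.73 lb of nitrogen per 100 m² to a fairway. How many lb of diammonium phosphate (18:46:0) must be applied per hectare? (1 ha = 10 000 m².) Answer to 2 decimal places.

961.11 lb of product per hectare

Product per 100 m² = 1.73 / 18% = 9.61111 lb.
Convert to per hectare: 9.61111 × 100 = 961.111 lb.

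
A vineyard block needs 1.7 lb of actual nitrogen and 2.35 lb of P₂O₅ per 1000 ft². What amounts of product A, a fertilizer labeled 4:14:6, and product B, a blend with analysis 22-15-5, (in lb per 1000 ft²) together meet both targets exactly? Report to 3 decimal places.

Per-1000 ft² balance (a = product A, b = product B):
N: 0.04·a + 0.22·b = 1.7
P₂O₅: 0.14·a + 0.15·b = 2.35
Solving simultaneously: a = 10.5645, b = 5.80645.

10.565 lb product A, 5.806 lb product B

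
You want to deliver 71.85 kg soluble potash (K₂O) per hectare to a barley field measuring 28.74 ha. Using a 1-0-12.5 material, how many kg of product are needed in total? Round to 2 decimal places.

16519.75 kg

Product per hectare = 71.85 / 12.5% = 574.8 kg.
Total product = 574.8 × 28.74 = 16519.752 kg.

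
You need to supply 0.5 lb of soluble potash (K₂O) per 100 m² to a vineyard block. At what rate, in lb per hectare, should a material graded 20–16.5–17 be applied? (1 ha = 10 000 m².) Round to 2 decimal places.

294.12 lb of product per hectare

Product per 100 m² = 0.5 / 17% = 2.94118 lb.
Convert to per hectare: 2.94118 × 100 = 294.118 lb.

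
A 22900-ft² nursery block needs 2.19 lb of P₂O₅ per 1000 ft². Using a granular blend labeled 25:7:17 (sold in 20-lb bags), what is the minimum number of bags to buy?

36 bags

Product per 1000 ft² = 2.19 / 7% = 31.2857 lb.
Total product = 31.2857 × 22900 / 1000 = 716.443 lb.
Bags = ⌈716.443 / 20⌉ = 36.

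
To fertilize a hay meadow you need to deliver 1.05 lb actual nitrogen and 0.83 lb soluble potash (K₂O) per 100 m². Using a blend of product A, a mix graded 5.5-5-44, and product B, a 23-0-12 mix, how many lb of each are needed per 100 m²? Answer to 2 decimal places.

Let a = lb of product A, b = lb of product B (per 100 m²).
N: 0.055·a + 0.23·b = 1.05
K₂O: 0.44·a + 0.12·b = 0.83
Eliminate a: (row1) − 0.055/0.44·(row2) → 0.215·b = 0.94625, so b = 4.40116.
Back-substitute: a = (1.05 − 0.23·4.40116) / 0.055 = 0.686047.

0.69 lb product A, 4.40 lb product B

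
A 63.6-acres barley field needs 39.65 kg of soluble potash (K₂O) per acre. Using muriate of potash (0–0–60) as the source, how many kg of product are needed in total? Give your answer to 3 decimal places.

Product per acre = 39.65 / 60% = 66.0833 kg.
Total product = 66.0833 × 63.6 = 4202.9 kg.

4202.900 kg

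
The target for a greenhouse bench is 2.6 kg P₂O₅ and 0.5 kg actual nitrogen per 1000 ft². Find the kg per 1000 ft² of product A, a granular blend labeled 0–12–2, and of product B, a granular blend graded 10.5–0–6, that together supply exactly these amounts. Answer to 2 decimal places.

Let a = kg of product A, b = kg of product B (per 1000 ft²).
P₂O₅: 0.12·a + 0·b = 2.6
N: 0·a + 0.105·b = 0.5
Solving simultaneously: a = 21.6667, b = 4.7619.

21.67 kg product A, 4.76 kg product B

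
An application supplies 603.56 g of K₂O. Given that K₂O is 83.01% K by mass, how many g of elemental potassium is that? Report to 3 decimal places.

K = 603.56 × 0.8301 = 501.0152 g.

501.015 g K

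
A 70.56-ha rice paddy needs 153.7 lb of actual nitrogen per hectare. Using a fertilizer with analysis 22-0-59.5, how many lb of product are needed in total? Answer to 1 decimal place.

49295.8 lb

Product per hectare = 153.7 / 22% = 698.636 lb.
Total product = 698.636 × 70.56 = 49295.78 lb.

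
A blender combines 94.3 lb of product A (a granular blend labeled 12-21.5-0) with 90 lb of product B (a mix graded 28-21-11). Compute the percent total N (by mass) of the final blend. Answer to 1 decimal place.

19.8% N

Total mass = 94.3 + 90 = 184.3 lb.
N mass = 12%×94.3 + 28%×90 = 36.516 lb.
% N = 36.516 / 184.3 = 19.8133%.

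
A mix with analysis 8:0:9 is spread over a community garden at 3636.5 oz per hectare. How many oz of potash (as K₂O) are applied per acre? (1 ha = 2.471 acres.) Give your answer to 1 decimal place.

K₂O per hectare = 3636.5 × 9% = 327.285 oz.
Convert to per acre: 327.285 × 0.404694 = 132.45 oz.

132.5 oz K₂O per acre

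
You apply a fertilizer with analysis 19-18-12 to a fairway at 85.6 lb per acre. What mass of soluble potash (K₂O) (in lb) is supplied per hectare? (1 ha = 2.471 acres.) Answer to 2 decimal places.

K₂O per acre = 85.6 × 12% = 10.272 lb.
Convert to per hectare: 10.272 × 2.471 = 25.3821 lb.

25.38 lb K₂O per hectare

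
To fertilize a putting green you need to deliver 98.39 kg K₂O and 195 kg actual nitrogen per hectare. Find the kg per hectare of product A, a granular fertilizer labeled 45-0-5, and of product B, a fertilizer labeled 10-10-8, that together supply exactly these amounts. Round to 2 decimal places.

185.84 kg product A, 1113.73 kg product B

Let a = kg of product A, b = kg of product B (per hectare).
K₂O: 0.05·a + 0.08·b = 98.39
N: 0.45·a + 0.1·b = 195
Solving simultaneously: a = 185.839, b = 1113.726.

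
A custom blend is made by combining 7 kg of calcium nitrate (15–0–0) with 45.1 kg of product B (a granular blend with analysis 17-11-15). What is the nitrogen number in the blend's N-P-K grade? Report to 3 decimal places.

16.731% N

Total mass = 7 + 45.1 = 52.1 kg.
N mass = 15%×7 + 17%×45.1 = 8.717 kg.
% N = 8.717 / 52.1 = 16.7313%.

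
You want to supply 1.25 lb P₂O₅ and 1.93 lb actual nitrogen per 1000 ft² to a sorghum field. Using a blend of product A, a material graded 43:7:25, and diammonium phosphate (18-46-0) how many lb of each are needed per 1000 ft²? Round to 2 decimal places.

3.58 lb product A, 2.17 lb diammonium phosphate

Per-1000 ft² balance (a = product A, b = diammonium phosphate):
P₂O₅: 0.07·a + 0.46·b = 1.25
N: 0.43·a + 0.18·b = 1.93
Solving simultaneously: a = 3.57883, b = 2.17279.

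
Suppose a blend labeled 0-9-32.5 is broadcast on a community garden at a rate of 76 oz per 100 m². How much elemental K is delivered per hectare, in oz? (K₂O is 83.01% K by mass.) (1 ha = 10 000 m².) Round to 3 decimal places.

2050.347 oz K per hectare

K₂O per 100 m² = 76 × 32.5% = 24.7 oz.
Elemental K = 24.7 × 0.8301 = 20.5035 oz per 100 m².
Convert to per hectare: 20.5035 × 100 = 2050.347 oz.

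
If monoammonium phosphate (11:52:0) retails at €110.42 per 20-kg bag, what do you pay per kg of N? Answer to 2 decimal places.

€50.19 per kg N

N in bag = 20 × 11% = 2.2 kg.
Cost per kg N = €110.42 / 2.2 = €50.1909.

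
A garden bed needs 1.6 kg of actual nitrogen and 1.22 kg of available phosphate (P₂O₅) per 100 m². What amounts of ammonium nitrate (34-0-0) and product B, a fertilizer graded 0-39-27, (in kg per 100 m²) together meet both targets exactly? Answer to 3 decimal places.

4.706 kg ammonium nitrate, 3.128 kg product B

Per-100 m² balance (a = ammonium nitrate, b = product B):
N: 0.34·a + 0·b = 1.6
P₂O₅: 0·a + 0.39·b = 1.22
Solving simultaneously: a = 4.70588, b = 3.12821.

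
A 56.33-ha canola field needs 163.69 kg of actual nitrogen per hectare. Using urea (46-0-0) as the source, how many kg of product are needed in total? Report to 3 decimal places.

20044.908 kg

Product per hectare = 163.69 / 46% = 355.848 kg.
Total product = 355.848 × 56.33 = 20044.90804 kg.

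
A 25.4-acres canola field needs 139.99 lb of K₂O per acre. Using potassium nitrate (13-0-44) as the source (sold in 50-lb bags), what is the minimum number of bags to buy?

162 bags

Product per acre = 139.99 / 44% = 318.159 lb.
Total product = 318.159 × 25.4 = 8081.24 lb.
Bags = ⌈8081.24 / 50⌉ = 162.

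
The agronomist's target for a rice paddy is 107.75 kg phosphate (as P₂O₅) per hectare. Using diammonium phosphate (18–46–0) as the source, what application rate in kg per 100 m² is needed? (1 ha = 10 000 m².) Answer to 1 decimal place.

Product per hectare = 107.75 / 46% = 234.239 kg.
Convert to per 100 m²: 234.239 × 0.01 = 2.34239 kg.

2.3 kg of product per hundred sq m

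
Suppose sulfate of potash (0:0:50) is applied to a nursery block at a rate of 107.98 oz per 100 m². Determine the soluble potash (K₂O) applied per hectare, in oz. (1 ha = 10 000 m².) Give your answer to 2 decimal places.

K₂O per 100 m² = 107.98 × 50% = 53.99 oz.
Convert to per hectare: 53.99 × 100 = 5399 oz.

5399.00 oz K₂O per hectare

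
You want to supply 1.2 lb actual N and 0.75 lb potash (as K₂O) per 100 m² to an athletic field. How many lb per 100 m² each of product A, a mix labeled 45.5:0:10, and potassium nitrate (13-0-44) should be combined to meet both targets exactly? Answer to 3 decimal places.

2.300 lb product A, 1.182 lb potassium nitrate

Per-100 m² balance (a = product A, b = potassium nitrate):
N: 0.455·a + 0.13·b = 1.2
K₂O: 0.1·a + 0.44·b = 0.75
Eliminate b: (row1) − 0.13/0.44·(row2) → 0.425455·a = 0.978409, so a = 2.29968.
Then b = (0.75 − 0.1·2.29968) / 0.44 = 1.18189.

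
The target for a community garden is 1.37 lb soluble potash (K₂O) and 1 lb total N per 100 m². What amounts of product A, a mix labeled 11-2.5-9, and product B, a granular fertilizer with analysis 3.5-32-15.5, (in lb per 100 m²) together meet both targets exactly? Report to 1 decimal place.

7.7 lb product A, 4.4 lb product B

Let a = lb of product A, b = lb of product B (per 100 m²).
K₂O: 0.09·a + 0.155·b = 1.37
N: 0.11·a + 0.035·b = 1
Eliminate b: (row1) − 0.155/0.035·(row2) → -0.397143·a = -3.05857, so a = 7.70144.
Then b = (1 − 0.11·7.70144) / 0.035 = 4.36691.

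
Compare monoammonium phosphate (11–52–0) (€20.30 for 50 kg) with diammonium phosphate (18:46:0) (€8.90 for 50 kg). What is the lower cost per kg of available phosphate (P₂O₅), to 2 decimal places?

€0.39 per kg P₂O₅ (diammonium phosphate)

monoammonium phosphate: P₂O₅ per bag = 50 × 52% = 26 kg; cost = 20.30 / 26 = €0.7808/kg P₂O₅.
diammonium phosphate: P₂O₅ per bag = 50 × 46% = 23 kg; cost = 8.90 / 23 = €0.3870/kg P₂O₅.
diammonium phosphate is cheaper.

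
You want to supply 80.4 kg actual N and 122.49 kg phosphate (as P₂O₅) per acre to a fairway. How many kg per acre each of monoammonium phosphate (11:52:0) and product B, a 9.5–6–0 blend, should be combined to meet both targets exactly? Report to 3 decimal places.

159.172 kg monoammonium phosphate, 662.012 kg product B

Let a = kg of monoammonium phosphate, b = kg of product B (per acre).
N: 0.11·a + 0.095·b = 80.4
P₂O₅: 0.52·a + 0.06·b = 122.49
From row1: a = (80.4 − 0.095·b) / 0.11.
Into row2: 0.52·(80.4 − 0.095·b)/0.11 + 0.06·b = 122.49 → b = 662.0117, a = 159.1717.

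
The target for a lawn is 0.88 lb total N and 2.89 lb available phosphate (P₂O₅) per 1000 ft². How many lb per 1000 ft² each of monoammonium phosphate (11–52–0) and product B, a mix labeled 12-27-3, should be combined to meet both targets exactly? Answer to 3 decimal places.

With a, b = lb per 1000 ft² of monoammonium phosphate and product B:
N: 0.11·a + 0.12·b = 0.88
P₂O₅: 0.52·a + 0.27·b = 2.89
Eliminate a: (row1) − 0.11/0.52·(row2) → 0.0628846·b = 0.268654, so b = 4.27217.
Back-substitute: a = (0.88 − 0.12·4.27217) / 0.11 = 3.33945.

3.339 lb monoammonium phosphate, 4.272 lb product B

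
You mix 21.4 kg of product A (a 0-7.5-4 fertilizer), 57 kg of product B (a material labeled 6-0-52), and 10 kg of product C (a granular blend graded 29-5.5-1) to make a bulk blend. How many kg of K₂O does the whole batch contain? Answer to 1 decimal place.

30.6 kg K₂O

K₂O mass = 4%×21.4 + 52%×57 + 1%×10 = 30.596 kg.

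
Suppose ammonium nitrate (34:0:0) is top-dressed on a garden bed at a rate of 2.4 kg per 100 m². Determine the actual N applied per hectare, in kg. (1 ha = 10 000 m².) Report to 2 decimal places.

nitrogen per 100 m² = 2.4 × 34% = 0.816 kg.
Convert to per hectare: 0.816 × 100 = 81.6 kg.

81.60 kg N per hectare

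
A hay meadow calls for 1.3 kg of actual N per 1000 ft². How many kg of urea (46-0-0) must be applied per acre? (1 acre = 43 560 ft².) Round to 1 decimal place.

123.1 kg of product per acre

Product per 1000 ft² = 1.3 / 46% = 2.82609 kg.
Convert to per acre: 2.82609 × 43.56 = 123.104 kg.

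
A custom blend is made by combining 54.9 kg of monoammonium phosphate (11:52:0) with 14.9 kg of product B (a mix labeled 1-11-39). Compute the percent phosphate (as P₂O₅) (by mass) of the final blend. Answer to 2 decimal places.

43.25% P₂O₅

Total mass = 54.9 + 14.9 = 69.8 kg.
P₂O₅ mass = 52%×54.9 + 11%×14.9 = 30.187 kg.
% P₂O₅ = 30.187 / 69.8 = 43.2479%.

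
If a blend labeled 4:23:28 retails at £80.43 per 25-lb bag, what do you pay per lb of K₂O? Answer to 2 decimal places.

K₂O in bag = 25 × 28% = 7 lb.
Cost per lb K₂O = £80.43 / 7 = £11.4900.

£11.49 per lb K₂O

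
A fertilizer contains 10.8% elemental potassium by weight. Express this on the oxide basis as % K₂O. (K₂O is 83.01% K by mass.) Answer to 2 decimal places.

%K₂O = 10.8 / 0.8301 = 13.0105%.

13.01% K₂O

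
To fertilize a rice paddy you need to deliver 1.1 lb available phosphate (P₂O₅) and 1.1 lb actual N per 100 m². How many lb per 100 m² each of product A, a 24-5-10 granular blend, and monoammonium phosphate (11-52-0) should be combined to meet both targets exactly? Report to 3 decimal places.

3.780 lb product A, 1.752 lb monoammonium phosphate

Per-100 m² balance (a = product A, b = monoammonium phosphate):
P₂O₅: 0.05·a + 0.52·b = 1.1
N: 0.24·a + 0.11·b = 1.1
From row1: a = (1.1 − 0.52·b) / 0.05.
Into row2: 0.24·(1.1 − 0.52·b)/0.05 + 0.11·b = 1.1 → b = 1.75189, a = 3.78039.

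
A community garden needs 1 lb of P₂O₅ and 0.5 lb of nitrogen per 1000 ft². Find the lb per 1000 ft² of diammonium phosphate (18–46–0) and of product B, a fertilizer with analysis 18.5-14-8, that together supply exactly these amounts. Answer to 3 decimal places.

With a, b = lb per 1000 ft² of diammonium phosphate and product B:
P₂O₅: 0.46·a + 0.14·b = 1
N: 0.18·a + 0.185·b = 0.5
Eliminate a: (row1) − 0.46/0.18·(row2) → -0.332778·b = -0.277778, so b = 0.834725.
Back-substitute: a = (1 − 0.14·0.834725) / 0.46 = 1.91987.

1.920 lb diammonium phosphate, 0.835 lb product B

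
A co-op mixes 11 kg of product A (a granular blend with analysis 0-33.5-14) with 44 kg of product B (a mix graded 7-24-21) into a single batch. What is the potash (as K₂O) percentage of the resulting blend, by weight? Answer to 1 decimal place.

Total mass = 11 + 44 = 55 kg.
K₂O mass = 14%×11 + 21%×44 = 10.78 kg.
% K₂O = 10.78 / 55 = 19.6%.

19.6% K₂O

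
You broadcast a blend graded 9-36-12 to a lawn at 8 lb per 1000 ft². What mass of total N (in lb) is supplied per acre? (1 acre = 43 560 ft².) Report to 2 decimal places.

31.36 lb N per acre

nitrogen per 1000 ft² = 8 × 9% = 0.72 lb.
Convert to per acre: 0.72 × 43.56 = 31.3632 lb.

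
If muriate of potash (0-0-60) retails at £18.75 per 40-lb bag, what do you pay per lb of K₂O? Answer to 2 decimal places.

K₂O in bag = 40 × 60% = 24 lb.
Cost per lb K₂O = £18.75 / 24 = £0.7812.

£0.78 per lb K₂O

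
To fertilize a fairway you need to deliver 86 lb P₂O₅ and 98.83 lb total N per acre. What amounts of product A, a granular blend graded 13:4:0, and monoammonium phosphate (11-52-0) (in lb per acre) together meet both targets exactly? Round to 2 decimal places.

Per-acre balance (a = product A, b = monoammonium phosphate):
P₂O₅: 0.04·a + 0.52·b = 86
N: 0.13·a + 0.11·b = 98.83
Eliminate b: (row1) − 0.52/0.11·(row2) → -0.574545·a = -381.196, so a = 663.4747.
Then b = (98.83 − 0.13·663.4747) / 0.11 = 114.348.

663.47 lb product A, 114.35 lb monoammonium phosphate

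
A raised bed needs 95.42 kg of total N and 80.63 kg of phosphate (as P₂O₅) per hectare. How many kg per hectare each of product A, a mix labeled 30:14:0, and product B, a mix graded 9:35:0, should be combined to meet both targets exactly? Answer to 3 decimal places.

282.904 kg product A, 117.210 kg product B

Let a = kg of product A, b = kg of product B (per hectare).
N: 0.3·a + 0.09·b = 95.42
P₂O₅: 0.14·a + 0.35·b = 80.63
From row1: a = (95.42 − 0.09·b) / 0.3.
Into row2: 0.14·(95.42 − 0.09·b)/0.3 + 0.35·b = 80.63 → b = 117.20996, a = 282.9037.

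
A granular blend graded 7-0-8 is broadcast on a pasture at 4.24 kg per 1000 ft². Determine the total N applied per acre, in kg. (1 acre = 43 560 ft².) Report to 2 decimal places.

nitrogen per 1000 ft² = 4.24 × 7% = 0.2968 kg.
Convert to per acre: 0.2968 × 43.56 = 12.9286 kg.

12.93 kg N per acre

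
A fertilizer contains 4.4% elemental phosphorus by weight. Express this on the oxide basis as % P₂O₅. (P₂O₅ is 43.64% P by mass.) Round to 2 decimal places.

10.08% P₂O₅

%P₂O₅ = 4.4 / 0.4364 = 10.0825%.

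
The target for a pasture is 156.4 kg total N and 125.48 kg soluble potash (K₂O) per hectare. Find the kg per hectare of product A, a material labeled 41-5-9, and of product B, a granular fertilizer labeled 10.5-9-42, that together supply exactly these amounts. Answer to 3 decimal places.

With a, b = kg per hectare of product A and product B:
N: 0.41·a + 0.105·b = 156.4
K₂O: 0.09·a + 0.42·b = 125.48
Solving simultaneously: a = 322.6581, b = 229.6209.

322.658 kg product A, 229.621 kg product B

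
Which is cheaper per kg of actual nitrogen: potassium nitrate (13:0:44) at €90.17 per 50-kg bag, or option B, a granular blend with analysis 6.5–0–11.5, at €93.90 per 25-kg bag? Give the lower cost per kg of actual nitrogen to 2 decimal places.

€13.87 per kg N (potassium nitrate)

potassium nitrate: N per bag = 50 × 13% = 6.5 kg; cost = 90.17 / 6.5 = €13.8723/kg N.
option B: N per bag = 25 × 6.5% = 1.625 kg; cost = 93.90 / 1.625 = €57.7846/kg N.
potassium nitrate is cheaper.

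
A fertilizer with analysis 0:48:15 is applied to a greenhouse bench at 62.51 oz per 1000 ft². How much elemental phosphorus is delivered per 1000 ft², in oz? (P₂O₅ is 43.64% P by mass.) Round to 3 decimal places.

13.094 oz P per thousand sq ft

P₂O₅ per 1000 ft² = 62.51 × 48% = 30.0048 oz.
Elemental P = 30.0048 × 0.4364 = 13.0941 oz per 1000 ft².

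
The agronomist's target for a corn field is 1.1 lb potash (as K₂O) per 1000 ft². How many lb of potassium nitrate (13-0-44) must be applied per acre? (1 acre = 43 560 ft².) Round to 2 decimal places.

108.90 lb of product per acre

Product per 1000 ft² = 1.1 / 44% = 2.5 lb.
Convert to per acre: 2.5 × 43.56 = 108.9 lb.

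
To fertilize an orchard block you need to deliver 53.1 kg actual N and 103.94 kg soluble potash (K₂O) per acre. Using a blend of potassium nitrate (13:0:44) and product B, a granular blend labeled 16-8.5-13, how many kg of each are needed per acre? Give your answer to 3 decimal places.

Let a = kg of potassium nitrate, b = kg of product B (per acre).
N: 0.13·a + 0.16·b = 53.1
K₂O: 0.44·a + 0.13·b = 103.94
From row1: a = (53.1 − 0.16·b) / 0.13.
Into row2: 0.44·(53.1 − 0.16·b)/0.13 + 0.13·b = 103.94 → b = 184.1458, a = 181.8206.

181.821 kg potassium nitrate, 184.146 kg product B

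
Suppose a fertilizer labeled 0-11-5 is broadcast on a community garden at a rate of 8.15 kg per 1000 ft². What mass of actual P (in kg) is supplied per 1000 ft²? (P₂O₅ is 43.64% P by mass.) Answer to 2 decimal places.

0.39 kg P per thousand sq ft

P₂O₅ per 1000 ft² = 8.15 × 11% = 0.8965 kg.
Elemental P = 0.8965 × 0.4364 = 0.391233 kg per 1000 ft².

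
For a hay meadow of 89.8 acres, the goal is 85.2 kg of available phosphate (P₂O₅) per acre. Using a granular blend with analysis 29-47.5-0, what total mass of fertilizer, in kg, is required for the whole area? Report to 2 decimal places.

16107.28 kg

Product per acre = 85.2 / 47.5% = 179.368 kg.
Total product = 179.368 × 89.8 = 16107.284 kg.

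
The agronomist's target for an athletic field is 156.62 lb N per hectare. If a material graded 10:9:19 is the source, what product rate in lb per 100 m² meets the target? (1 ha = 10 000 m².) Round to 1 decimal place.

Product per hectare = 156.62 / 10% = 1566.2 lb.
Convert to per 100 m²: 1566.2 × 0.01 = 15.662 lb.

15.7 lb of product per hundred sq m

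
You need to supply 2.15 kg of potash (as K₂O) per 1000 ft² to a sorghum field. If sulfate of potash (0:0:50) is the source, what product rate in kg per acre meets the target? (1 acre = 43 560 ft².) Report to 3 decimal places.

187.308 kg of product per acre

Product per 1000 ft² = 2.15 / 50% = 4.3 kg.
Convert to per acre: 4.3 × 43.56 = 187.308 kg.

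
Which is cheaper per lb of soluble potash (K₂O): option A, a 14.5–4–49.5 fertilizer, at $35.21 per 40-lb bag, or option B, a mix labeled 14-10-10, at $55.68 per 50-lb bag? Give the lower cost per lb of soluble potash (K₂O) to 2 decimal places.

$1.78 per lb K₂O (option A)

option A: K₂O per bag = 40 × 49.5% = 19.8 lb; cost = 35.21 / 19.8 = $1.7783/lb K₂O.
option B: K₂O per bag = 50 × 10% = 5 lb; cost = 55.68 / 5 = $11.1360/lb K₂O.
option A is cheaper.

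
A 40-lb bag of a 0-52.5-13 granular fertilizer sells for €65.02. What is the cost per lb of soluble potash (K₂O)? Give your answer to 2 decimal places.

K₂O in bag = 40 × 13% = 5.2 lb.
Cost per lb K₂O = €65.02 / 5.2 = €12.5038.

€12.50 per lb K₂O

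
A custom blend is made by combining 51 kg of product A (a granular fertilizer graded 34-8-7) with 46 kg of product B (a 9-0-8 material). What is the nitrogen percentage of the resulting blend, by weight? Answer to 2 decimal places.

22.14% N

Total mass = 51 + 46 = 97 kg.
N mass = 34%×51 + 9%×46 = 21.48 kg.
% N = 21.48 / 97 = 22.1443%.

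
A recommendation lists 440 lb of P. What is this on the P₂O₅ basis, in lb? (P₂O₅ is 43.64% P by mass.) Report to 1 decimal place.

1008.2 lb P₂O₅

P₂O₅ = 440 / 0.4364 = 1008.249 lb.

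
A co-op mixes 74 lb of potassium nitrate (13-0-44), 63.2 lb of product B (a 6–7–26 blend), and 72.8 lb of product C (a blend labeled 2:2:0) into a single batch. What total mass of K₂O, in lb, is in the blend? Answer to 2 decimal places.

48.99 lb K₂O

K₂O mass = 44%×74 + 26%×63.2 + 0%×72.8 = 48.992 lb.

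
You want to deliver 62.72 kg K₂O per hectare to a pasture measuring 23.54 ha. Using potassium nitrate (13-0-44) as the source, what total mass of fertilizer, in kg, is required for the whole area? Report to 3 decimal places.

3355.520 kg

Product per hectare = 62.72 / 44% = 142.545 kg.
Total product = 142.545 × 23.54 = 3355.52 kg.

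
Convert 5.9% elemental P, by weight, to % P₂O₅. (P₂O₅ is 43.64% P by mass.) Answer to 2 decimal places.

13.52% P₂O₅

%P₂O₅ = 5.9 / 0.4364 = 13.5197%.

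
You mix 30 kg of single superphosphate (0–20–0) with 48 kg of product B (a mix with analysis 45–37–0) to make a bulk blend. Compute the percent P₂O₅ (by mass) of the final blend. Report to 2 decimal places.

30.46% P₂O₅

Total mass = 30 + 48 = 78 kg.
P₂O₅ mass = 20%×30 + 37%×48 = 23.76 kg.
% P₂O₅ = 23.76 / 78 = 30.4615%.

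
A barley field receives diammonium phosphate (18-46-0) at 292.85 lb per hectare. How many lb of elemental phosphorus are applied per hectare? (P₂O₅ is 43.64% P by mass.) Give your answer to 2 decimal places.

P₂O₅ per hectare = 292.85 × 46% = 134.711 lb.
Elemental P = 134.711 × 0.4364 = 58.7879 lb per hectare.

58.79 lb P per hectare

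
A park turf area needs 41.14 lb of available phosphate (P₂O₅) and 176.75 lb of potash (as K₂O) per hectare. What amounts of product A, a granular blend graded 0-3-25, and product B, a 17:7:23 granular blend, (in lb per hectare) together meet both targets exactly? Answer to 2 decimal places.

274.56 lb product A, 470.05 lb product B

With a, b = lb per hectare of product A and product B:
P₂O₅: 0.03·a + 0.07·b = 41.14
K₂O: 0.25·a + 0.23·b = 176.75
From row1: a = (41.14 − 0.07·b) / 0.03.
Into row2: 0.25·(41.14 − 0.07·b)/0.03 + 0.23·b = 176.75 → b = 470.047, a = 274.557.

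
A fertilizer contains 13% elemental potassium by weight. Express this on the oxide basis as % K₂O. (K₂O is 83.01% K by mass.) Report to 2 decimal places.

%K₂O = 13 / 0.8301 = 15.6608%.

15.66% K₂O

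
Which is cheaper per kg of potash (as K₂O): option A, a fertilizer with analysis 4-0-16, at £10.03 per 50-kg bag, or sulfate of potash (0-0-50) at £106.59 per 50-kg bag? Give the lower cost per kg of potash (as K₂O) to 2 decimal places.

£1.25 per kg K₂O (option A)

option A: K₂O per bag = 50 × 16% = 8 kg; cost = 10.03 / 8 = £1.2537/kg K₂O.
sulfate of potash: K₂O per bag = 50 × 50% = 25 kg; cost = 106.59 / 25 = £4.2636/kg K₂O.
option A is cheaper.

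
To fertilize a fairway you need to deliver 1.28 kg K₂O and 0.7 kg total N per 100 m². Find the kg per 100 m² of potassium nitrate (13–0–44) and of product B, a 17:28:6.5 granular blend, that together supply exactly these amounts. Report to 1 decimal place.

2.6 kg potassium nitrate, 2.1 kg product B

With a, b = kg per 100 m² of potassium nitrate and product B:
K₂O: 0.44·a + 0.065·b = 1.28
N: 0.13·a + 0.17·b = 0.7
Solving simultaneously: a = 2.59382, b = 2.13414.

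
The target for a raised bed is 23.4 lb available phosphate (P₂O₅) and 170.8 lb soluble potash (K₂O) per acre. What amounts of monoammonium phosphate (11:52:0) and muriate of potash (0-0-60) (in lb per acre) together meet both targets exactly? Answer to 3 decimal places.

Per-acre balance (a = monoammonium phosphate, b = muriate of potash):
P₂O₅: 0.52·a + 0·b = 23.4
K₂O: 0·a + 0.6·b = 170.8
Solving simultaneously: a = 45, b = 284.6667.

45.000 lb monoammonium phosphate, 284.667 lb muriate of potash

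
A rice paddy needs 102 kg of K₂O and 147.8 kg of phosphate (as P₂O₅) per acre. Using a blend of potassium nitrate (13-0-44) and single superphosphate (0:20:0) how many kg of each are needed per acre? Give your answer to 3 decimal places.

231.818 kg potassium nitrate, 739.000 kg single superphosphate

Per-acre balance (a = potassium nitrate, b = single superphosphate):
K₂O: 0.44·a + 0·b = 102
P₂O₅: 0·a + 0.2·b = 147.8
Solving simultaneously: a = 231.8182, b = 739.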